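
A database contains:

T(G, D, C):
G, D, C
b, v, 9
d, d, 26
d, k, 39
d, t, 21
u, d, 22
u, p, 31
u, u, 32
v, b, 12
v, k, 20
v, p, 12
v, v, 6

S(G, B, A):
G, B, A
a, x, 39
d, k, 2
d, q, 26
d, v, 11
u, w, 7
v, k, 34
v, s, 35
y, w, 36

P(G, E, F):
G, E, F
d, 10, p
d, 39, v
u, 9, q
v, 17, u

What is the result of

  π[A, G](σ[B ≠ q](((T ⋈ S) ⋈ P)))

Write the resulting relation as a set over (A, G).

{(11, d), (2, d), (34, v), (35, v), (7, u)}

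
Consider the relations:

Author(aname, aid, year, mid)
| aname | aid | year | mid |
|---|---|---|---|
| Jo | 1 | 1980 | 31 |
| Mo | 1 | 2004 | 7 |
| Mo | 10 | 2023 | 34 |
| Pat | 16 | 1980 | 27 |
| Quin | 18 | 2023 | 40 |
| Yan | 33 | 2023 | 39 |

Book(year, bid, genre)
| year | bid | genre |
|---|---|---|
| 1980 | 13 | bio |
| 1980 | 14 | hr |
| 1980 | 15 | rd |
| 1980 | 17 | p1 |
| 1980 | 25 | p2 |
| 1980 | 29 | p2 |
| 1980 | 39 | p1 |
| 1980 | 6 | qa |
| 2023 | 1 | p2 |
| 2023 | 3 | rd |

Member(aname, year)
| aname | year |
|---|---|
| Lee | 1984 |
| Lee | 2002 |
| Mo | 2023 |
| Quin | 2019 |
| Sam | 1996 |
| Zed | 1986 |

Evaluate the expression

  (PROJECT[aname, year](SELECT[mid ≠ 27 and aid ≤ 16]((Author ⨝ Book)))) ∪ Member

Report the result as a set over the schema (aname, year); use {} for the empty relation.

Joining Author and Book on year yields {(Jo, 1, 1980, 31, 13, bio), (Jo, 1, 1980, 31, 14, hr), (Jo, 1, 1980, 31, 15, rd), (Jo, 1, 1980, 31, 17, p1), (Jo, 1, 1980, 31, 25, p2), (Jo, 1, 1980, 31, 29, p2), (Jo, 1, 1980, 31, 39, p1), (Jo, 1, 1980, 31, 6, qa), (Mo, 10, 2023, 34, 1, p2), (Mo, 10, 2023, 34, 3, rd), (Pat, 16, 1980, 27, 13, bio), (Pat, 16, 1980, 27, 14, hr), (Pat, 16, 1980, 27, 15, rd), (Pat, 16, 1980, 27, 17, p1), (Pat, 16, 1980, 27, 25, p2), (Pat, 16, 1980, 27, 29, p2), (Pat, 16, 1980, 27, 39, p1), (Pat, 16, 1980, 27, 6, qa), (Quin, 18, 2023, 40, 1, p2), (Quin, 18, 2023, 40, 3, rd), (Yan, 33, 2023, 39, 1, p2), (Yan, 33, 2023, 39, 3, rd)}.
σ[mid ≠ 27 and aid ≤ 16]: keep tuples satisfying mid ≠ 27 and aid ≤ 16 → {(Jo, 1, 1980, 31, 13, bio), (Jo, 1, 1980, 31, 14, hr), (Jo, 1, 1980, 31, 15, rd), (Jo, 1, 1980, 31, 17, p1), (Jo, 1, 1980, 31, 25, p2), (Jo, 1, 1980, 31, 29, p2), (Jo, 1, 1980, 31, 39, p1), (Jo, 1, 1980, 31, 6, qa), (Mo, 10, 2023, 34, 1, p2), (Mo, 10, 2023, 34, 3, rd)}
Projecting to aname, year (8 duplicate(s) eliminated): {(Jo, 1980), (Mo, 2023)}
Taking the union: {(Jo, 1980), (Lee, 1984), (Lee, 2002), (Mo, 2023), (Quin, 2019), (Sam, 1996), (Zed, 1986)}

{(Jo, 1980), (Lee, 1984), (Lee, 2002), (Mo, 2023), (Quin, 2019), (Sam, 1996), (Zed, 1986)}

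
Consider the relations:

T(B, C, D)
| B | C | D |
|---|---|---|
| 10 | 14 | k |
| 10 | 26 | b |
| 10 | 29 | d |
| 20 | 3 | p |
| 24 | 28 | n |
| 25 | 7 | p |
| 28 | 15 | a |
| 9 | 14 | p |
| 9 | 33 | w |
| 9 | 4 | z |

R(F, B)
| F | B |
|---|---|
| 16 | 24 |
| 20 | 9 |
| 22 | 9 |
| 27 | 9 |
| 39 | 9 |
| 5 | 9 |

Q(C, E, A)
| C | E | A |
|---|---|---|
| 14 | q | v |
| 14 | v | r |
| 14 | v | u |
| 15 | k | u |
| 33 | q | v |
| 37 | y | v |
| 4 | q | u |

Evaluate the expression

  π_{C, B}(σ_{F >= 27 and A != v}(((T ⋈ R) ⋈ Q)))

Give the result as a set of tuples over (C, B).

Joining T and R on B yields {(24, 28, n, 16), (9, 14, p, 20), (9, 14, p, 22), (9, 14, p, 27), (9, 14, p, 39), (9, 14, p, 5), (9, 33, w, 20), (9, 33, w, 22), (9, 33, w, 27), (9, 33, w, 39), (9, 33, w, 5), (9, 4, z, 20), (9, 4, z, 22), (9, 4, z, 27), (9, 4, z, 39), (9, 4, z, 5)}.
Joining (T ⋈ R) and Q on C yields {(9, 14, p, 20, q, v), (9, 14, p, 20, v, r), (9, 14, p, 20, v, u), (9, 14, p, 22, q, v), (9, 14, p, 22, v, r), (9, 14, p, 22, v, u), (9, 14, p, 27, q, v), (9, 14, p, 27, v, r), (9, 14, p, 27, v, u), (9, 14, p, 39, q, v), (9, 14, p, 39, v, r), (9, 14, p, 39, v, u), (9, 14, p, 5, q, v), (9, 14, p, 5, v, r), (9, 14, p, 5, v, u), (9, 33, w, 20, q, v), (9, 33, w, 22, q, v), (9, 33, w, 27, q, v), (9, 33, w, 39, q, v), (9, 33, w, 5, q, v), (9, 4, z, 20, q, u), (9, 4, z, 22, q, u), (9, 4, z, 27, q, u), (9, 4, z, 39, q, u), (9, 4, z, 5, q, u)}.
Selection F >= 27 and A != v: {(9, 14, p, 27, v, r), (9, 14, p, 27, v, u), (9, 14, p, 39, v, r), (9, 14, p, 39, v, u), (9, 4, z, 27, q, u), (9, 4, z, 39, q, u)}
π[C, B]: project onto (C, B) (4 duplicate(s) eliminated) → {(14, 9), (4, 9)}

{(14, 9), (4, 9)}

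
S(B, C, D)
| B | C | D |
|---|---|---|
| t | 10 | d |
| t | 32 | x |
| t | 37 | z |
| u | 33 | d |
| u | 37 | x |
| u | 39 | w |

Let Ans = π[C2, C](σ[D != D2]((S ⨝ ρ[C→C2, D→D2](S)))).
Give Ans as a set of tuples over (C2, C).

{(10, 32), (10, 37), (32, 10), (32, 37), (33, 37), (33, 39), (37, 10), (37, 32), (37, 33), (37, 39), (39, 33), (39, 37)}

ρ[C→C2, D→D2]: schema becomes (B, C2, D2); tuples unchanged.
Joining S and ρ[C→C2, D→D2](S) on B yields {(t, 10, d, 10, d), (t, 10, d, 32, x), (t, 10, d, 37, z), (t, 32, x, 10, d), (t, 32, x, 32, x), (t, 32, x, 37, z), (t, 37, z, 10, d), (t, 37, z, 32, x), (t, 37, z, 37, z), (u, 33, d, 33, d), (u, 33, d, 37, x), (u, 33, d, 39, w), (u, 37, x, 33, d), (u, 37, x, 37, x), (u, 37, x, 39, w), (u, 39, w, 33, d), (u, 39, w, 37, x), (u, 39, w, 39, w)}.
Filtering on D != D2 leaves {(t, 10, d, 32, x), (t, 10, d, 37, z), (t, 32, x, 10, d), (t, 32, x, 37, z), (t, 37, z, 10, d), (t, 37, z, 32, x), (u, 33, d, 37, x), (u, 33, d, 39, w), (u, 37, x, 33, d), (u, 37, x, 39, w), (u, 39, w, 33, d), (u, 39, w, 37, x)}.
Projecting to C2, C: {(10, 32), (10, 37), (32, 10), (32, 37), (33, 37), (33, 39), (37, 10), (37, 32), (37, 33), (37, 39), (39, 33), (39, 37)}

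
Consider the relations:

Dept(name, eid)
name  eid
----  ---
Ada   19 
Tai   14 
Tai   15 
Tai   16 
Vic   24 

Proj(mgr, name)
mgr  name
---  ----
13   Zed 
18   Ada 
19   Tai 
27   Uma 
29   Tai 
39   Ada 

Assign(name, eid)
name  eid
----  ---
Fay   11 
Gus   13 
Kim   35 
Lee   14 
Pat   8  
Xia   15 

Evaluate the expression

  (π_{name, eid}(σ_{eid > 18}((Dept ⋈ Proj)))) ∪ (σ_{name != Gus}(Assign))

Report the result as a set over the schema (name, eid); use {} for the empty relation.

{(Ada, 19), (Fay, 11), (Kim, 35), (Lee, 14), (Pat, 8), (Xia, 15)}

Joining Dept and Proj on name yields {(Ada, 19, 18), (Ada, 19, 39), (Tai, 14, 19), (Tai, 14, 29), (Tai, 15, 19), (Tai, 15, 29), (Tai, 16, 19), (Tai, 16, 29)}.
Filtering on eid > 18 leaves {(Ada, 19, 18), (Ada, 19, 39)}.
π_{name, eid} gives {(Ada, 19)} (1 duplicate(s) eliminated).
Filtering on name != Gus leaves {(Fay, 11), (Kim, 35), (Lee, 14), (Pat, 8), (Xia, 15)}.
Union: {(Ada, 19)} with {(Fay, 11), (Kim, 35), (Lee, 14), (Pat, 8), (Xia, 15)} → {(Ada, 19), (Fay, 11), (Kim, 35), (Lee, 14), (Pat, 8), (Xia, 15)}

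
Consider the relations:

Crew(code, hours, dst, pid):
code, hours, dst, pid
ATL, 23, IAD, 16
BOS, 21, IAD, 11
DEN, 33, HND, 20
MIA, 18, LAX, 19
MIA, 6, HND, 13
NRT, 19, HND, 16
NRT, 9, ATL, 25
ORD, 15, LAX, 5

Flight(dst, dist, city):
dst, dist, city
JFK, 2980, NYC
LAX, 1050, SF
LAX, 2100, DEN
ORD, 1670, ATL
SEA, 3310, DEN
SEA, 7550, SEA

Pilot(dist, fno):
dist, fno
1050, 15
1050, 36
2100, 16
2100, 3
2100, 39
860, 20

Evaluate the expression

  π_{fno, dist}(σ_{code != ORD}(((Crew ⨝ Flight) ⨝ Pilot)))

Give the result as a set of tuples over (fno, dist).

{(15, 1050), (16, 2100), (3, 2100), (36, 1050), (39, 2100)}

Natural join on dst: {(MIA, 18, LAX, 19, 1050, SF), (MIA, 18, LAX, 19, 2100, DEN), (ORD, 15, LAX, 5, 1050, SF), (ORD, 15, LAX, 5, 2100, DEN)}
Natural join on dist: {(MIA, 18, LAX, 19, 1050, SF, 15), (MIA, 18, LAX, 19, 1050, SF, 36), (MIA, 18, LAX, 19, 2100, DEN, 16), (MIA, 18, LAX, 19, 2100, DEN, 3), (MIA, 18, LAX, 19, 2100, DEN, 39), (ORD, 15, LAX, 5, 1050, SF, 15), (ORD, 15, LAX, 5, 1050, SF, 36), (ORD, 15, LAX, 5, 2100, DEN, 16), (ORD, 15, LAX, 5, 2100, DEN, 3), (ORD, 15, LAX, 5, 2100, DEN, 39)}
Apply σ_{code != ORD}; surviving tuples: {(MIA, 18, LAX, 19, 1050, SF, 15), (MIA, 18, LAX, 19, 1050, SF, 36), (MIA, 18, LAX, 19, 2100, DEN, 16), (MIA, 18, LAX, 19, 2100, DEN, 3), (MIA, 18, LAX, 19, 2100, DEN, 39)}
Keep only column(s) fno, dist: {(15, 1050), (16, 2100), (3, 2100), (36, 1050), (39, 2100)}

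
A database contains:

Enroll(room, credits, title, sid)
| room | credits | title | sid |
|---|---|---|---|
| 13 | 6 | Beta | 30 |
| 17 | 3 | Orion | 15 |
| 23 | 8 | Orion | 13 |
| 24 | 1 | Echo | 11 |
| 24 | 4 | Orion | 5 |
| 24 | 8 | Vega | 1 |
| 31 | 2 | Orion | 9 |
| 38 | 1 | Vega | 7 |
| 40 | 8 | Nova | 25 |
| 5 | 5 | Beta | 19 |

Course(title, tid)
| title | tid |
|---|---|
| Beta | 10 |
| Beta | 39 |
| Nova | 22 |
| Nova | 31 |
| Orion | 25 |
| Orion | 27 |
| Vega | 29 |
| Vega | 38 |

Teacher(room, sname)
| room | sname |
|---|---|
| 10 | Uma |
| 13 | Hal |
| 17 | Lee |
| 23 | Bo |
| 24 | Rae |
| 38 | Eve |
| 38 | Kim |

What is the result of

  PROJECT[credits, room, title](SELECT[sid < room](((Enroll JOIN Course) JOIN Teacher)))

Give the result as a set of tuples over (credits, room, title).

Joining Enroll and Course on title yields {(13, 6, Beta, 30, 10), (13, 6, Beta, 30, 39), (17, 3, Orion, 15, 25), (17, 3, Orion, 15, 27), (23, 8, Orion, 13, 25), (23, 8, Orion, 13, 27), (24, 4, Orion, 5, 25), (24, 4, Orion, 5, 27), (24, 8, Vega, 1, 29), (24, 8, Vega, 1, 38), (31, 2, Orion, 9, 25), (31, 2, Orion, 9, 27), (38, 1, Vega, 7, 29), (38, 1, Vega, 7, 38), (40, 8, Nova, 25, 22), (40, 8, Nova, 25, 31), (5, 5, Beta, 19, 10), (5, 5, Beta, 19, 39)}.
Joining (Enroll JOIN Course) and Teacher on room yields {(13, 6, Beta, 30, 10, Hal), (13, 6, Beta, 30, 39, Hal), (17, 3, Orion, 15, 25, Lee), (17, 3, Orion, 15, 27, Lee), (23, 8, Orion, 13, 25, Bo), (23, 8, Orion, 13, 27, Bo), (24, 4, Orion, 5, 25, Rae), (24, 4, Orion, 5, 27, Rae), (24, 8, Vega, 1, 29, Rae), (24, 8, Vega, 1, 38, Rae), (38, 1, Vega, 7, 29, Eve), (38, 1, Vega, 7, 29, Kim), (38, 1, Vega, 7, 38, Eve), (38, 1, Vega, 7, 38, Kim)}.
Apply σ_{sid < room}; surviving tuples: {(17, 3, Orion, 15, 25, Lee), (17, 3, Orion, 15, 27, Lee), (23, 8, Orion, 13, 25, Bo), (23, 8, Orion, 13, 27, Bo), (24, 4, Orion, 5, 25, Rae), (24, 4, Orion, 5, 27, Rae), (24, 8, Vega, 1, 29, Rae), (24, 8, Vega, 1, 38, Rae), (38, 1, Vega, 7, 29, Eve), (38, 1, Vega, 7, 29, Kim), (38, 1, Vega, 7, 38, Eve), (38, 1, Vega, 7, 38, Kim)}
π_{credits, room, title} gives {(1, 38, Vega), (3, 17, Orion), (4, 24, Orion), (8, 23, Orion), (8, 24, Vega)} (7 duplicate(s) eliminated).

{(1, 38, Vega), (3, 17, Orion), (4, 24, Orion), (8, 23, Orion), (8, 24, Vega)}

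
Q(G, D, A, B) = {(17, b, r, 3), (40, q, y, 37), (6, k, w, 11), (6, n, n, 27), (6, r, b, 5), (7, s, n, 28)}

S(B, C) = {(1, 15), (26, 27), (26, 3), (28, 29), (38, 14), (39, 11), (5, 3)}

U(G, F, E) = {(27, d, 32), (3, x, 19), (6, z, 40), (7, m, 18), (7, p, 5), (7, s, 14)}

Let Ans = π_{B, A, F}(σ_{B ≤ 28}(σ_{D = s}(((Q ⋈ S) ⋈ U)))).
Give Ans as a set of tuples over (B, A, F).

Natural join on B: {(6, r, b, 5, 3), (7, s, n, 28, 29)}
Natural join on G: {(6, r, b, 5, 3, z, 40), (7, s, n, 28, 29, m, 18), (7, s, n, 28, 29, p, 5), (7, s, n, 28, 29, s, 14)}
Selection D = s: {(7, s, n, 28, 29, m, 18), (7, s, n, 28, 29, p, 5), (7, s, n, 28, 29, s, 14)}
Selection B ≤ 28: {(7, s, n, 28, 29, m, 18), (7, s, n, 28, 29, p, 5), (7, s, n, 28, 29, s, 14)}
Keep only column(s) B, A, F: {(28, n, m), (28, n, p), (28, n, s)}

{(28, n, m), (28, n, p), (28, n, s)}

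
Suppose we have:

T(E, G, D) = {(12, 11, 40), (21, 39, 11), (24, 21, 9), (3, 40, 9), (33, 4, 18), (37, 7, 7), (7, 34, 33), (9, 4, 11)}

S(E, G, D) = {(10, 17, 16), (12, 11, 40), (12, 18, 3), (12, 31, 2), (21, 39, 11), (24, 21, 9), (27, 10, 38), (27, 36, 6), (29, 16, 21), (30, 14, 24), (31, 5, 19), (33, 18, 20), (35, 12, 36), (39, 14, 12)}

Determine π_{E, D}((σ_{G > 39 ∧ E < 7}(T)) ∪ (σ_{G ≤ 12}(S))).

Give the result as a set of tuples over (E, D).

Filtering on G > 39 ∧ E < 7 leaves {(3, 40, 9)}.
Filtering on G ≤ 12 leaves {(12, 11, 40), (27, 10, 38), (31, 5, 19), (35, 12, 36)}.
Set union of the two operands is {(12, 11, 40), (27, 10, 38), (3, 40, 9), (31, 5, 19), (35, 12, 36)}.
Projecting to E, D: {(12, 40), (27, 38), (3, 9), (31, 19), (35, 36)}

{(12, 40), (27, 38), (3, 9), (31, 19), (35, 36)}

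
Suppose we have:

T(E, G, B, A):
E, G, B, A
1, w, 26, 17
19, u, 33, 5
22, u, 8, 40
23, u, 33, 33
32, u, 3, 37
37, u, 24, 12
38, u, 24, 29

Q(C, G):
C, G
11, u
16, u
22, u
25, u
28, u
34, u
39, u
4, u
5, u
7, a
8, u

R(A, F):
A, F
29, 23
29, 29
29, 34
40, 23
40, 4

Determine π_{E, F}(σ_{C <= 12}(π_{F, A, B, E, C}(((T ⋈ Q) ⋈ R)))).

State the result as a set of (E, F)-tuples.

{(22, 23), (22, 4), (38, 23), (38, 29), (38, 34)}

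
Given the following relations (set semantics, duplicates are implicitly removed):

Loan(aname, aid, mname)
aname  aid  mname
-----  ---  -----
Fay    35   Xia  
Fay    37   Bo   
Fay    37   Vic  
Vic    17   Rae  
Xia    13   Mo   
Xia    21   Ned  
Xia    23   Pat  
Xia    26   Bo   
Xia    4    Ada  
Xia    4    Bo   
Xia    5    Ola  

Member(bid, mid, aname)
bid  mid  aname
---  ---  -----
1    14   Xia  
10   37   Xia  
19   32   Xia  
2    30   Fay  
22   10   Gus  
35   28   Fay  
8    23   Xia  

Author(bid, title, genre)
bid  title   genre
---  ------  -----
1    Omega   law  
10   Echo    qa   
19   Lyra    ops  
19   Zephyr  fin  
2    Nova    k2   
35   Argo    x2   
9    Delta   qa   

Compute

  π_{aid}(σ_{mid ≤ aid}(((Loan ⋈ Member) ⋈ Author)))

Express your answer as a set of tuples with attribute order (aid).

{21, 23, 26, 35, 37}

Loan ⋈ Member (natural join on aname): {(Fay, 35, Xia, 2, 30), (Fay, 35, Xia, 35, 28), (Fay, 37, Bo, 2, 30), (Fay, 37, Bo, 35, 28), (Fay, 37, Vic, 2, 30), (Fay, 37, Vic, 35, 28), (Xia, 13, Mo, 1, 14), (Xia, 13, Mo, 10, 37), (Xia, 13, Mo, 19, 32), (Xia, 13, Mo, 8, 23), (Xia, 21, Ned, 1, 14), (Xia, 21, Ned, 10, 37), (Xia, 21, Ned, 19, 32), (Xia, 21, Ned, 8, 23), (Xia, 23, Pat, 1, 14), (Xia, 23, Pat, 10, 37), (Xia, 23, Pat, 19, 32), (Xia, 23, Pat, 8, 23), (Xia, 26, Bo, 1, 14), (Xia, 26, Bo, 10, 37), (Xia, 26, Bo, 19, 32), (Xia, 26, Bo, 8, 23), (Xia, 4, Ada, 1, 14), (Xia, 4, Ada, 10, 37), (Xia, 4, Ada, 19, 32), (Xia, 4, Ada, 8, 23), (Xia, 4, Bo, 1, 14), (Xia, 4, Bo, 10, 37), (Xia, 4, Bo, 19, 32), (Xia, 4, Bo, 8, 23), (Xia, 5, Ola, 1, 14), (Xia, 5, Ola, 10, 37), (Xia, 5, Ola, 19, 32), (Xia, 5, Ola, 8, 23)}
(Loan ⋈ Member) ⋈ Author (natural join on bid): {(Fay, 35, Xia, 2, 30, Nova, k2), (Fay, 35, Xia, 35, 28, Argo, x2), (Fay, 37, Bo, 2, 30, Nova, k2), (Fay, 37, Bo, 35, 28, Argo, x2), (Fay, 37, Vic, 2, 30, Nova, k2), (Fay, 37, Vic, 35, 28, Argo, x2), (Xia, 13, Mo, 1, 14, Omega, law), (Xia, 13, Mo, 10, 37, Echo, qa), (Xia, 13, Mo, 19, 32, Lyra, ops), (Xia, 13, Mo, 19, 32, Zephyr, fin), (Xia, 21, Ned, 1, 14, Omega, law), (Xia, 21, Ned, 10, 37, Echo, qa), (Xia, 21, Ned, 19, 32, Lyra, ops), (Xia, 21, Ned, 19, 32, Zephyr, fin), (Xia, 23, Pat, 1, 14, Omega, law), (Xia, 23, Pat, 10, 37, Echo, qa), (Xia, 23, Pat, 19, 32, Lyra, ops), (Xia, 23, Pat, 19, 32, Zephyr, fin), (Xia, 26, Bo, 1, 14, Omega, law), (Xia, 26, Bo, 10, 37, Echo, qa), (Xia, 26, Bo, 19, 32, Lyra, ops), (Xia, 26, Bo, 19, 32, Zephyr, fin), (Xia, 4, Ada, 1, 14, Omega, law), (Xia, 4, Ada, 10, 37, Echo, qa), (Xia, 4, Ada, 19, 32, Lyra, ops), (Xia, 4, Ada, 19, 32, Zephyr, fin), (Xia, 4, Bo, 1, 14, Omega, law), (Xia, 4, Bo, 10, 37, Echo, qa), (Xia, 4, Bo, 19, 32, Lyra, ops), (Xia, 4, Bo, 19, 32, Zephyr, fin), (Xia, 5, Ola, 1, 14, Omega, law), (Xia, 5, Ola, 10, 37, Echo, qa), (Xia, 5, Ola, 19, 32, Lyra, ops), (Xia, 5, Ola, 19, 32, Zephyr, fin)}
Filtering on mid ≤ aid leaves {(Fay, 35, Xia, 2, 30, Nova, k2), (Fay, 35, Xia, 35, 28, Argo, x2), (Fay, 37, Bo, 2, 30, Nova, k2), (Fay, 37, Bo, 35, 28, Argo, x2), (Fay, 37, Vic, 2, 30, Nova, k2), (Fay, 37, Vic, 35, 28, Argo, x2), (Xia, 21, Ned, 1, 14, Omega, law), (Xia, 23, Pat, 1, 14, Omega, law), (Xia, 26, Bo, 1, 14, Omega, law)}.
Projecting to aid (4 duplicate(s) eliminated): {21, 23, 26, 35, 37}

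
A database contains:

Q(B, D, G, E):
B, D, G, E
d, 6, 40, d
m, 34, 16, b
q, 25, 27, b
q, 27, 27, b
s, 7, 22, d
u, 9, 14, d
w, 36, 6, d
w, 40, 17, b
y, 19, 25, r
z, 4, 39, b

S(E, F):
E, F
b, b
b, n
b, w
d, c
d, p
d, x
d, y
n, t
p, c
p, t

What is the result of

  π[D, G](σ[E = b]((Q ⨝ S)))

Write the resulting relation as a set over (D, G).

Joining Q and S on E yields {(d, 6, 40, d, c), (d, 6, 40, d, p), (d, 6, 40, d, x), (d, 6, 40, d, y), (m, 34, 16, b, b), (m, 34, 16, b, n), (m, 34, 16, b, w), (q, 25, 27, b, b), (q, 25, 27, b, n), (q, 25, 27, b, w), (q, 27, 27, b, b), (q, 27, 27, b, n), (q, 27, 27, b, w), (s, 7, 22, d, c), (s, 7, 22, d, p), (s, 7, 22, d, x), (s, 7, 22, d, y), (u, 9, 14, d, c), (u, 9, 14, d, p), (u, 9, 14, d, x), (u, 9, 14, d, y), (w, 36, 6, d, c), (w, 36, 6, d, p), (w, 36, 6, d, x), (w, 36, 6, d, y), (w, 40, 17, b, b), (w, 40, 17, b, n), (w, 40, 17, b, w), (z, 4, 39, b, b), (z, 4, 39, b, n), (z, 4, 39, b, w)}.
Apply σ_{E = b}; surviving tuples: {(m, 34, 16, b, b), (m, 34, 16, b, n), (m, 34, 16, b, w), (q, 25, 27, b, b), (q, 25, 27, b, n), (q, 25, 27, b, w), (q, 27, 27, b, b), (q, 27, 27, b, n), (q, 27, 27, b, w), (w, 40, 17, b, b), (w, 40, 17, b, n), (w, 40, 17, b, w), (z, 4, 39, b, b), (z, 4, 39, b, n), (z, 4, 39, b, w)}
Keep only column(s) D, G (10 duplicate(s) eliminated): {(25, 27), (27, 27), (34, 16), (4, 39), (40, 17)}

{(25, 27), (27, 27), (34, 16), (4, 39), (40, 17)}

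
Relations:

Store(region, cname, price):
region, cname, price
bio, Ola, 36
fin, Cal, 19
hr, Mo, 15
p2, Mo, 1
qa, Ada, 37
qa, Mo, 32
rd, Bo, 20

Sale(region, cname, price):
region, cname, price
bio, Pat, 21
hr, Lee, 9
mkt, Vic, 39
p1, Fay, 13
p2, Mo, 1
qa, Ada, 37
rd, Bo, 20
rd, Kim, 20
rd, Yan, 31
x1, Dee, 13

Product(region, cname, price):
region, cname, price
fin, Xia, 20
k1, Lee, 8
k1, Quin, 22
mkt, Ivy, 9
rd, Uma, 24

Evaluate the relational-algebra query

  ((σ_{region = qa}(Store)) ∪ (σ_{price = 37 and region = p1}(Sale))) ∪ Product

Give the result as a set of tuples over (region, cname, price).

{(fin, Xia, 20), (k1, Lee, 8), (k1, Quin, 22), (mkt, Ivy, 9), (qa, Ada, 37), (qa, Mo, 32), (rd, Uma, 24)}

Apply σ_{region = qa}; surviving tuples: {(qa, Ada, 37), (qa, Mo, 32)}
Apply σ_{price = 37 and region = p1}; surviving tuples: {}
Union: {(qa, Ada, 37), (qa, Mo, 32)} with {} → {(qa, Ada, 37), (qa, Mo, 32)}
Union: {(qa, Ada, 37), (qa, Mo, 32)} with {(fin, Xia, 20), (k1, Lee, 8), (k1, Quin, 22), (mkt, Ivy, 9), (rd, Uma, 24)} → {(fin, Xia, 20), (k1, Lee, 8), (k1, Quin, 22), (mkt, Ivy, 9), (qa, Ada, 37), (qa, Mo, 32), (rd, Uma, 24)}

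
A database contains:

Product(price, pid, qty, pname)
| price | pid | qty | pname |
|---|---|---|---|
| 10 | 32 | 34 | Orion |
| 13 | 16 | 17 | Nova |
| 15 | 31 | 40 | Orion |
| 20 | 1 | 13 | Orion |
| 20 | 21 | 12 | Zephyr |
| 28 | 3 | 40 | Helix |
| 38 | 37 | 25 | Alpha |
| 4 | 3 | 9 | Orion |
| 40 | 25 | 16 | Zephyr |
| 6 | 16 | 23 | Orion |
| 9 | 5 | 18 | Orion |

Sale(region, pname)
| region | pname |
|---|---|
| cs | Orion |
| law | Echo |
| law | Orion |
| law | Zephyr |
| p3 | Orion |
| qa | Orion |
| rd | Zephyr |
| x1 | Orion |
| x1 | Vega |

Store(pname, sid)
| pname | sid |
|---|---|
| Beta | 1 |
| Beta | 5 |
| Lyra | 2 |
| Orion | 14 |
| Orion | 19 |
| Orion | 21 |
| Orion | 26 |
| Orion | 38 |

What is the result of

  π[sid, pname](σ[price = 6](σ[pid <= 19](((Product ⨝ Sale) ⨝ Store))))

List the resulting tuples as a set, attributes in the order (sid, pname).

{(14, Orion), (19, Orion), (21, Orion), (26, Orion), (38, Orion)}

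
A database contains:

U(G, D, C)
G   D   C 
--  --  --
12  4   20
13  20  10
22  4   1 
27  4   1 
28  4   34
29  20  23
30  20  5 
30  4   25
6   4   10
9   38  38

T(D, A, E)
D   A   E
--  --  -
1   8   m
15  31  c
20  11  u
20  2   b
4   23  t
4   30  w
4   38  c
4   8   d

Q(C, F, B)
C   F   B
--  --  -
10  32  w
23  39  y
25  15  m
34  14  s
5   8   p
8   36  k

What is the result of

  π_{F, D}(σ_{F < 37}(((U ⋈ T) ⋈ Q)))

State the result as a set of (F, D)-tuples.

U ⋈ T (natural join on D): {(12, 4, 20, 23, t), (12, 4, 20, 30, w), (12, 4, 20, 38, c), (12, 4, 20, 8, d), (13, 20, 10, 11, u), (13, 20, 10, 2, b), (22, 4, 1, 23, t), (22, 4, 1, 30, w), (22, 4, 1, 38, c), (22, 4, 1, 8, d), (27, 4, 1, 23, t), (27, 4, 1, 30, w), (27, 4, 1, 38, c), (27, 4, 1, 8, d), (28, 4, 34, 23, t), (28, 4, 34, 30, w), (28, 4, 34, 38, c), (28, 4, 34, 8, d), (29, 20, 23, 11, u), (29, 20, 23, 2, b), (30, 20, 5, 11, u), (30, 20, 5, 2, b), (30, 4, 25, 23, t), (30, 4, 25, 30, w), (30, 4, 25, 38, c), (30, 4, 25, 8, d), (6, 4, 10, 23, t), (6, 4, 10, 30, w), (6, 4, 10, 38, c), (6, 4, 10, 8, d)}
(U ⋈ T) ⋈ Q (natural join on C): {(13, 20, 10, 11, u, 32, w), (13, 20, 10, 2, b, 32, w), (28, 4, 34, 23, t, 14, s), (28, 4, 34, 30, w, 14, s), (28, 4, 34, 38, c, 14, s), (28, 4, 34, 8, d, 14, s), (29, 20, 23, 11, u, 39, y), (29, 20, 23, 2, b, 39, y), (30, 20, 5, 11, u, 8, p), (30, 20, 5, 2, b, 8, p), (30, 4, 25, 23, t, 15, m), (30, 4, 25, 30, w, 15, m), (30, 4, 25, 38, c, 15, m), (30, 4, 25, 8, d, 15, m), (6, 4, 10, 23, t, 32, w), (6, 4, 10, 30, w, 32, w), (6, 4, 10, 38, c, 32, w), (6, 4, 10, 8, d, 32, w)}
σ[F < 37]: keep tuples satisfying F < 37 → {(13, 20, 10, 11, u, 32, w), (13, 20, 10, 2, b, 32, w), (28, 4, 34, 23, t, 14, s), (28, 4, 34, 30, w, 14, s), (28, 4, 34, 38, c, 14, s), (28, 4, 34, 8, d, 14, s), (30, 20, 5, 11, u, 8, p), (30, 20, 5, 2, b, 8, p), (30, 4, 25, 23, t, 15, m), (30, 4, 25, 30, w, 15, m), (30, 4, 25, 38, c, 15, m), (30, 4, 25, 8, d, 15, m), (6, 4, 10, 23, t, 32, w), (6, 4, 10, 30, w, 32, w), (6, 4, 10, 38, c, 32, w), (6, 4, 10, 8, d, 32, w)}
π_{F, D} gives {(14, 4), (15, 4), (32, 20), (32, 4), (8, 20)} (11 duplicate(s) eliminated).

{(14, 4), (15, 4), (32, 20), (32, 4), (8, 20)}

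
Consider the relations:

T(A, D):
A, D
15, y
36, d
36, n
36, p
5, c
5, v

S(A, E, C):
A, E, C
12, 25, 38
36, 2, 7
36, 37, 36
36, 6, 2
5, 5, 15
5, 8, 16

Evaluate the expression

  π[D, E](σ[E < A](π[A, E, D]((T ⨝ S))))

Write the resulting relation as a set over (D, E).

{(d, 2), (d, 6), (n, 2), (n, 6), (p, 2), (p, 6)}

T ⋈ S (natural join on A): {(36, d, 2, 7), (36, d, 37, 36), (36, d, 6, 2), (36, n, 2, 7), (36, n, 37, 36), (36, n, 6, 2), (36, p, 2, 7), (36, p, 37, 36), (36, p, 6, 2), (5, c, 5, 15), (5, c, 8, 16), (5, v, 5, 15), (5, v, 8, 16)}
π_{A, E, D} gives {(36, 2, d), (36, 2, n), (36, 2, p), (36, 37, d), (36, 37, n), (36, 37, p), (36, 6, d), (36, 6, n), (36, 6, p), (5, 5, c), (5, 5, v), (5, 8, c), (5, 8, v)}.
Selection E < A: {(36, 2, d), (36, 2, n), (36, 2, p), (36, 6, d), (36, 6, n), (36, 6, p)}
π_{D, E} gives {(d, 2), (d, 6), (n, 2), (n, 6), (p, 2), (p, 6)}.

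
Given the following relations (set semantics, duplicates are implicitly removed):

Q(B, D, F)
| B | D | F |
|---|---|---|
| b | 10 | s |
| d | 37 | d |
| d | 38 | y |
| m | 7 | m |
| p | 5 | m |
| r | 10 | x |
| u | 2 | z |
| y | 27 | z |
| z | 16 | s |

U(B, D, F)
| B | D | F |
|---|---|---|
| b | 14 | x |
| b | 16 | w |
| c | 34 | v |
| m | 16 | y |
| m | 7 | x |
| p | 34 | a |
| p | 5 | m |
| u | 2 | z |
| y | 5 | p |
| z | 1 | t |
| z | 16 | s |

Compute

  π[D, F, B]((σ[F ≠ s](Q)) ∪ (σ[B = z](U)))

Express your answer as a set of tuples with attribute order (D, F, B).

{(1, t, z), (10, x, r), (16, s, z), (2, z, u), (27, z, y), (37, d, d), (38, y, d), (5, m, p), (7, m, m)}

Apply σ_{F ≠ s}; surviving tuples: {(d, 37, d), (d, 38, y), (m, 7, m), (p, 5, m), (r, 10, x), (u, 2, z), (y, 27, z)}
Apply σ_{B = z}; surviving tuples: {(z, 1, t), (z, 16, s)}
Union: {(d, 37, d), (d, 38, y), (m, 7, m), (p, 5, m), (r, 10, x), (u, 2, z), (y, 27, z)} with {(z, 1, t), (z, 16, s)} → {(d, 37, d), (d, 38, y), (m, 7, m), (p, 5, m), (r, 10, x), (u, 2, z), (y, 27, z), (z, 1, t), (z, 16, s)}
Projecting to D, F, B: {(1, t, z), (10, x, r), (16, s, z), (2, z, u), (27, z, y), (37, d, d), (38, y, d), (5, m, p), (7, m, m)}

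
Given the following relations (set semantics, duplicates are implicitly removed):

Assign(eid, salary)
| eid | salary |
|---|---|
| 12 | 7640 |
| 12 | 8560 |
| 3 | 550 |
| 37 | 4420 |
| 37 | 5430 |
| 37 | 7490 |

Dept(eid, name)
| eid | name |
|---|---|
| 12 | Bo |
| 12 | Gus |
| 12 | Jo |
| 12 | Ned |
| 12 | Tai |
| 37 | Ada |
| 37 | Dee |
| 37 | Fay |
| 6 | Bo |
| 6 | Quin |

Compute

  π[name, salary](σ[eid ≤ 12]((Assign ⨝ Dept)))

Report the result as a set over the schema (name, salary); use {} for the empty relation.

Joining Assign and Dept on eid yields {(12, 7640, Bo), (12, 7640, Gus), (12, 7640, Jo), (12, 7640, Ned), (12, 7640, Tai), (12, 8560, Bo), (12, 8560, Gus), (12, 8560, Jo), (12, 8560, Ned), (12, 8560, Tai), (37, 4420, Ada), (37, 4420, Dee), (37, 4420, Fay), (37, 5430, Ada), (37, 5430, Dee), (37, 5430, Fay), (37, 7490, Ada), (37, 7490, Dee), (37, 7490, Fay)}.
Apply σ_{eid ≤ 12}; surviving tuples: {(12, 7640, Bo), (12, 7640, Gus), (12, 7640, Jo), (12, 7640, Ned), (12, 7640, Tai), (12, 8560, Bo), (12, 8560, Gus), (12, 8560, Jo), (12, 8560, Ned), (12, 8560, Tai)}
Projecting to name, salary: {(Bo, 7640), (Bo, 8560), (Gus, 7640), (Gus, 8560), (Jo, 7640), (Jo, 8560), (Ned, 7640), (Ned, 8560), (Tai, 7640), (Tai, 8560)}

{(Bo, 7640), (Bo, 8560), (Gus, 7640), (Gus, 8560), (Jo, 7640), (Jo, 8560), (Ned, 7640), (Ned, 8560), (Tai, 7640), (Tai, 8560)}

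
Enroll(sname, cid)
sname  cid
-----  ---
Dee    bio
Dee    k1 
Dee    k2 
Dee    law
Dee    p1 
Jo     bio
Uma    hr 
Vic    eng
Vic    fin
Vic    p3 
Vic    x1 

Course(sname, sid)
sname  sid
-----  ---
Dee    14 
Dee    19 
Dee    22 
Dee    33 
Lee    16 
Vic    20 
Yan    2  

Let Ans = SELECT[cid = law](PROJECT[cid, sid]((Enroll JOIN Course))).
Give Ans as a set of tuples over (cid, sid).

{(law, 14), (law, 19), (law, 22), (law, 33)}

Joining Enroll and Course on sname yields {(Dee, bio, 14), (Dee, bio, 19), (Dee, bio, 22), (Dee, bio, 33), (Dee, k1, 14), (Dee, k1, 19), (Dee, k1, 22), (Dee, k1, 33), (Dee, k2, 14), (Dee, k2, 19), (Dee, k2, 22), (Dee, k2, 33), (Dee, law, 14), (Dee, law, 19), (Dee, law, 22), (Dee, law, 33), (Dee, p1, 14), (Dee, p1, 19), (Dee, p1, 22), (Dee, p1, 33), (Vic, eng, 20), (Vic, fin, 20), (Vic, p3, 20), (Vic, x1, 20)}.
π[cid, sid]: project onto (cid, sid) → {(bio, 14), (bio, 19), (bio, 22), (bio, 33), (eng, 20), (fin, 20), (k1, 14), (k1, 19), (k1, 22), (k1, 33), (k2, 14), (k2, 19), (k2, 22), (k2, 33), (law, 14), (law, 19), (law, 22), (law, 33), (p1, 14), (p1, 19), (p1, 22), (p1, 33), (p3, 20), (x1, 20)}
Selection cid = law: {(law, 14), (law, 19), (law, 22), (law, 33)}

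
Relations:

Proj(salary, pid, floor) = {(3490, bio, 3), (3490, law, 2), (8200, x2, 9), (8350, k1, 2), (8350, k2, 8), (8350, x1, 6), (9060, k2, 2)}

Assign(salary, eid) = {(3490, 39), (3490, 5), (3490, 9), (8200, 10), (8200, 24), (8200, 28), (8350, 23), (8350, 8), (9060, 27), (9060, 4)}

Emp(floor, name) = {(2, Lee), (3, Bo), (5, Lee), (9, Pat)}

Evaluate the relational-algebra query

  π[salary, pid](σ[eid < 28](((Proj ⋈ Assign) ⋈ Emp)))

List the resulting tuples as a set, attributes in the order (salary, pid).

{(3490, bio), (3490, law), (8200, x2), (8350, k1), (9060, k2)}

Proj ⋈ Assign (natural join on salary): {(3490, bio, 3, 39), (3490, bio, 3, 5), (3490, bio, 3, 9), (3490, law, 2, 39), (3490, law, 2, 5), (3490, law, 2, 9), (8200, x2, 9, 10), (8200, x2, 9, 24), (8200, x2, 9, 28), (8350, k1, 2, 23), (8350, k1, 2, 8), (8350, k2, 8, 23), (8350, k2, 8, 8), (8350, x1, 6, 23), (8350, x1, 6, 8), (9060, k2, 2, 27), (9060, k2, 2, 4)}
(Proj ⋈ Assign) ⋈ Emp (natural join on floor): {(3490, bio, 3, 39, Bo), (3490, bio, 3, 5, Bo), (3490, bio, 3, 9, Bo), (3490, law, 2, 39, Lee), (3490, law, 2, 5, Lee), (3490, law, 2, 9, Lee), (8200, x2, 9, 10, Pat), (8200, x2, 9, 24, Pat), (8200, x2, 9, 28, Pat), (8350, k1, 2, 23, Lee), (8350, k1, 2, 8, Lee), (9060, k2, 2, 27, Lee), (9060, k2, 2, 4, Lee)}
Filtering on eid < 28 leaves {(3490, bio, 3, 5, Bo), (3490, bio, 3, 9, Bo), (3490, law, 2, 5, Lee), (3490, law, 2, 9, Lee), (8200, x2, 9, 10, Pat), (8200, x2, 9, 24, Pat), (8350, k1, 2, 23, Lee), (8350, k1, 2, 8, Lee), (9060, k2, 2, 27, Lee), (9060, k2, 2, 4, Lee)}.
π_{salary, pid} gives {(3490, bio), (3490, law), (8200, x2), (8350, k1), (9060, k2)} (5 duplicate(s) eliminated).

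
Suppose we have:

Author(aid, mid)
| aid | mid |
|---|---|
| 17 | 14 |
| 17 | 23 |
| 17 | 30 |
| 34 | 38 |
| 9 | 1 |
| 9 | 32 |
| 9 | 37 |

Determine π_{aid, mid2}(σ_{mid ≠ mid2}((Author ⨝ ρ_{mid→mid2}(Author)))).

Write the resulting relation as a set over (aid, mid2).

{(17, 14), (17, 23), (17, 30), (9, 1), (9, 32), (9, 37)}

ρ[mid→mid2]: schema becomes (aid, mid2); tuples unchanged.
Author ⋈ ρ_{mid→mid2}(Author) (natural join on aid): {(17, 14, 14), (17, 14, 23), (17, 14, 30), (17, 23, 14), (17, 23, 23), (17, 23, 30), (17, 30, 14), (17, 30, 23), (17, 30, 30), (34, 38, 38), (9, 1, 1), (9, 1, 32), (9, 1, 37), (9, 32, 1), (9, 32, 32), (9, 32, 37), (9, 37, 1), (9, 37, 32), (9, 37, 37)}
σ[mid ≠ mid2]: keep tuples satisfying mid ≠ mid2 → {(17, 14, 23), (17, 14, 30), (17, 23, 14), (17, 23, 30), (17, 30, 14), (17, 30, 23), (9, 1, 32), (9, 1, 37), (9, 32, 1), (9, 32, 37), (9, 37, 1), (9, 37, 32)}
Projecting to aid, mid2 (6 duplicate(s) eliminated): {(17, 14), (17, 23), (17, 30), (9, 1), (9, 32), (9, 37)}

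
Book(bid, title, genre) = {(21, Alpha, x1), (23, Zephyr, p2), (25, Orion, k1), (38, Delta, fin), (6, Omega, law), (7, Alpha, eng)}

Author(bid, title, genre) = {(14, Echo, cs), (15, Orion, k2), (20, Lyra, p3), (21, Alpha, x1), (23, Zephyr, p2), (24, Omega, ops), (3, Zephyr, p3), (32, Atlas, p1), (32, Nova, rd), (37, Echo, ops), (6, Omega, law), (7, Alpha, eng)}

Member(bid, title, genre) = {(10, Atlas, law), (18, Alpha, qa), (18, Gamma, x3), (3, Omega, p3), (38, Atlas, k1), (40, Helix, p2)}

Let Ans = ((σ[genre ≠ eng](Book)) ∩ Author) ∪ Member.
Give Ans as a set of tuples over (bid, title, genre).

Apply σ_{genre ≠ eng}; surviving tuples: {(21, Alpha, x1), (23, Zephyr, p2), (25, Orion, k1), (38, Delta, fin), (6, Omega, law)}
Taking the intersection: {(21, Alpha, x1), (23, Zephyr, p2), (6, Omega, law)}
Taking the union: {(10, Atlas, law), (18, Alpha, qa), (18, Gamma, x3), (21, Alpha, x1), (23, Zephyr, p2), (3, Omega, p3), (38, Atlas, k1), (40, Helix, p2), (6, Omega, law)}

{(10, Atlas, law), (18, Alpha, qa), (18, Gamma, x3), (21, Alpha, x1), (23, Zephyr, p2), (3, Omega, p3), (38, Atlas, k1), (40, Helix, p2), (6, Omega, law)}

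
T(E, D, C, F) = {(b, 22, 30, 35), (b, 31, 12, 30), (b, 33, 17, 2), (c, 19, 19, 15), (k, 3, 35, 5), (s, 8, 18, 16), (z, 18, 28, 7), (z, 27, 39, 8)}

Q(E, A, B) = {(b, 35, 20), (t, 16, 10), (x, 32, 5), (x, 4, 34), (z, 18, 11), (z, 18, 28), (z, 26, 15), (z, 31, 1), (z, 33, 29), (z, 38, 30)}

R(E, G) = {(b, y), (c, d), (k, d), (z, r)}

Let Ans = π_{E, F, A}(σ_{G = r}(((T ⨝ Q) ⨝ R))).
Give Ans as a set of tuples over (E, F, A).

Joining T and Q on E yields {(b, 22, 30, 35, 35, 20), (b, 31, 12, 30, 35, 20), (b, 33, 17, 2, 35, 20), (z, 18, 28, 7, 18, 11), (z, 18, 28, 7, 18, 28), (z, 18, 28, 7, 26, 15), (z, 18, 28, 7, 31, 1), (z, 18, 28, 7, 33, 29), (z, 18, 28, 7, 38, 30), (z, 27, 39, 8, 18, 11), (z, 27, 39, 8, 18, 28), (z, 27, 39, 8, 26, 15), (z, 27, 39, 8, 31, 1), (z, 27, 39, 8, 33, 29), (z, 27, 39, 8, 38, 30)}.
Joining (T ⨝ Q) and R on E yields {(b, 22, 30, 35, 35, 20, y), (b, 31, 12, 30, 35, 20, y), (b, 33, 17, 2, 35, 20, y), (z, 18, 28, 7, 18, 11, r), (z, 18, 28, 7, 18, 28, r), (z, 18, 28, 7, 26, 15, r), (z, 18, 28, 7, 31, 1, r), (z, 18, 28, 7, 33, 29, r), (z, 18, 28, 7, 38, 30, r), (z, 27, 39, 8, 18, 11, r), (z, 27, 39, 8, 18, 28, r), (z, 27, 39, 8, 26, 15, r), (z, 27, 39, 8, 31, 1, r), (z, 27, 39, 8, 33, 29, r), (z, 27, 39, 8, 38, 30, r)}.
Selection G = r: {(z, 18, 28, 7, 18, 11, r), (z, 18, 28, 7, 18, 28, r), (z, 18, 28, 7, 26, 15, r), (z, 18, 28, 7, 31, 1, r), (z, 18, 28, 7, 33, 29, r), (z, 18, 28, 7, 38, 30, r), (z, 27, 39, 8, 18, 11, r), (z, 27, 39, 8, 18, 28, r), (z, 27, 39, 8, 26, 15, r), (z, 27, 39, 8, 31, 1, r), (z, 27, 39, 8, 33, 29, r), (z, 27, 39, 8, 38, 30, r)}
Keep only column(s) E, F, A (2 duplicate(s) eliminated): {(z, 7, 18), (z, 7, 26), (z, 7, 31), (z, 7, 33), (z, 7, 38), (z, 8, 18), (z, 8, 26), (z, 8, 31), (z, 8, 33), (z, 8, 38)}

{(z, 7, 18), (z, 7, 26), (z, 7, 31), (z, 7, 33), (z, 7, 38), (z, 8, 18), (z, 8, 26), (z, 8, 31), (z, 8, 33), (z, 8, 38)}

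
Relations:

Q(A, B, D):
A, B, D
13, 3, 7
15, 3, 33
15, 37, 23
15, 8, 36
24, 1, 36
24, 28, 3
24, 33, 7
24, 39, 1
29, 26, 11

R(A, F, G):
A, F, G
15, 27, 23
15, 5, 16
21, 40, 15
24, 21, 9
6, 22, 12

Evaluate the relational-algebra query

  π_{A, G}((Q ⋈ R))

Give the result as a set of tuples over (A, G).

{(15, 16), (15, 23), (24, 9)}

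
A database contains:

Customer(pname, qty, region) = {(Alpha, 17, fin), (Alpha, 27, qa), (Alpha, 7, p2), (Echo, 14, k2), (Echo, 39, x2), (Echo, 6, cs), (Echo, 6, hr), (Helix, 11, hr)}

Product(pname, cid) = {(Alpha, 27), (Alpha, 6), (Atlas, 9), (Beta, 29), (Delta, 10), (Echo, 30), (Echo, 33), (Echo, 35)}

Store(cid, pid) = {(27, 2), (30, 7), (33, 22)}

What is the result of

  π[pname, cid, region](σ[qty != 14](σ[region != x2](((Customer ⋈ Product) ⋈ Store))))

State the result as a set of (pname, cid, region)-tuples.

Customer ⋈ Product (natural join on pname): {(Alpha, 17, fin, 27), (Alpha, 17, fin, 6), (Alpha, 27, qa, 27), (Alpha, 27, qa, 6), (Alpha, 7, p2, 27), (Alpha, 7, p2, 6), (Echo, 14, k2, 30), (Echo, 14, k2, 33), (Echo, 14, k2, 35), (Echo, 39, x2, 30), (Echo, 39, x2, 33), (Echo, 39, x2, 35), (Echo, 6, cs, 30), (Echo, 6, cs, 33), (Echo, 6, cs, 35), (Echo, 6, hr, 30), (Echo, 6, hr, 33), (Echo, 6, hr, 35)}
(Customer ⋈ Product) ⋈ Store (natural join on cid): {(Alpha, 17, fin, 27, 2), (Alpha, 27, qa, 27, 2), (Alpha, 7, p2, 27, 2), (Echo, 14, k2, 30, 7), (Echo, 14, k2, 33, 22), (Echo, 39, x2, 30, 7), (Echo, 39, x2, 33, 22), (Echo, 6, cs, 30, 7), (Echo, 6, cs, 33, 22), (Echo, 6, hr, 30, 7), (Echo, 6, hr, 33, 22)}
Selection region != x2: {(Alpha, 17, fin, 27, 2), (Alpha, 27, qa, 27, 2), (Alpha, 7, p2, 27, 2), (Echo, 14, k2, 30, 7), (Echo, 14, k2, 33, 22), (Echo, 6, cs, 30, 7), (Echo, 6, cs, 33, 22), (Echo, 6, hr, 30, 7), (Echo, 6, hr, 33, 22)}
Selection qty != 14: {(Alpha, 17, fin, 27, 2), (Alpha, 27, qa, 27, 2), (Alpha, 7, p2, 27, 2), (Echo, 6, cs, 30, 7), (Echo, 6, cs, 33, 22), (Echo, 6, hr, 30, 7), (Echo, 6, hr, 33, 22)}
π_{pname, cid, region} gives {(Alpha, 27, fin), (Alpha, 27, p2), (Alpha, 27, qa), (Echo, 30, cs), (Echo, 30, hr), (Echo, 33, cs), (Echo, 33, hr)}.

{(Alpha, 27, fin), (Alpha, 27, p2), (Alpha, 27, qa), (Echo, 30, cs), (Echo, 30, hr), (Echo, 33, cs), (Echo, 33, hr)}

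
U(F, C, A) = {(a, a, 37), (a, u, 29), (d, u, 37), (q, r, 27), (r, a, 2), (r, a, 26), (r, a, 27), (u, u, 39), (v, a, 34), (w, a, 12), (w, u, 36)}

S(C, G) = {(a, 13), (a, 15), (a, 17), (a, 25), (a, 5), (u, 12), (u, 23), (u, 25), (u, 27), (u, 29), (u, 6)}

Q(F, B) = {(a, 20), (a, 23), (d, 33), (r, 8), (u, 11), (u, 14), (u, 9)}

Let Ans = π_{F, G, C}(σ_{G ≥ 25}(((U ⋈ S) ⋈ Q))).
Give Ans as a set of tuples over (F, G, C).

U ⋈ S (natural join on C): {(a, a, 37, 13), (a, a, 37, 15), (a, a, 37, 17), (a, a, 37, 25), (a, a, 37, 5), (a, u, 29, 12), (a, u, 29, 23), (a, u, 29, 25), (a, u, 29, 27), (a, u, 29, 29), (a, u, 29, 6), (d, u, 37, 12), (d, u, 37, 23), (d, u, 37, 25), (d, u, 37, 27), (d, u, 37, 29), (d, u, 37, 6), (r, a, 2, 13), (r, a, 2, 15), (r, a, 2, 17), (r, a, 2, 25), (r, a, 2, 5), (r, a, 26, 13), (r, a, 26, 15), (r, a, 26, 17), (r, a, 26, 25), (r, a, 26, 5), (r, a, 27, 13), (r, a, 27, 15), (r, a, 27, 17), (r, a, 27, 25), (r, a, 27, 5), (u, u, 39, 12), (u, u, 39, 23), (u, u, 39, 25), (u, u, 39, 27), (u, u, 39, 29), (u, u, 39, 6), (v, a, 34, 13), (v, a, 34, 15), (v, a, 34, 17), (v, a, 34, 25), (v, a, 34, 5), (w, a, 12, 13), (w, a, 12, 15), (w, a, 12, 17), (w, a, 12, 25), (w, a, 12, 5), (w, u, 36, 12), (w, u, 36, 23), (w, u, 36, 25), (w, u, 36, 27), (w, u, 36, 29), (w, u, 36, 6)}
(U ⋈ S) ⋈ Q (natural join on F): {(a, a, 37, 13, 20), (a, a, 37, 13, 23), (a, a, 37, 15, 20), (a, a, 37, 15, 23), (a, a, 37, 17, 20), (a, a, 37, 17, 23), (a, a, 37, 25, 20), (a, a, 37, 25, 23), (a, a, 37, 5, 20), (a, a, 37, 5, 23), (a, u, 29, 12, 20), (a, u, 29, 12, 23), (a, u, 29, 23, 20), (a, u, 29, 23, 23), (a, u, 29, 25, 20), (a, u, 29, 25, 23), (a, u, 29, 27, 20), (a, u, 29, 27, 23), (a, u, 29, 29, 20), (a, u, 29, 29, 23), (a, u, 29, 6, 20), (a, u, 29, 6, 23), (d, u, 37, 12, 33), (d, u, 37, 23, 33), (d, u, 37, 25, 33), (d, u, 37, 27, 33), (d, u, 37, 29, 33), (d, u, 37, 6, 33), (r, a, 2, 13, 8), (r, a, 2, 15, 8), (r, a, 2, 17, 8), (r, a, 2, 25, 8), (r, a, 2, 5, 8), (r, a, 26, 13, 8), (r, a, 26, 15, 8), (r, a, 26, 17, 8), (r, a, 26, 25, 8), (r, a, 26, 5, 8), (r, a, 27, 13, 8), (r, a, 27, 15, 8), (r, a, 27, 17, 8), (r, a, 27, 25, 8), (r, a, 27, 5, 8), (u, u, 39, 12, 11), (u, u, 39, 12, 14), (u, u, 39, 12, 9), (u, u, 39, 23, 11), (u, u, 39, 23, 14), (u, u, 39, 23, 9), (u, u, 39, 25, 11), (u, u, 39, 25, 14), (u, u, 39, 25, 9), (u, u, 39, 27, 11), (u, u, 39, 27, 14), (u, u, 39, 27, 9), (u, u, 39, 29, 11), (u, u, 39, 29, 14), (u, u, 39, 29, 9), (u, u, 39, 6, 11), (u, u, 39, 6, 14), (u, u, 39, 6, 9)}
σ[G ≥ 25]: keep tuples satisfying G ≥ 25 → {(a, a, 37, 25, 20), (a, a, 37, 25, 23), (a, u, 29, 25, 20), (a, u, 29, 25, 23), (a, u, 29, 27, 20), (a, u, 29, 27, 23), (a, u, 29, 29, 20), (a, u, 29, 29, 23), (d, u, 37, 25, 33), (d, u, 37, 27, 33), (d, u, 37, 29, 33), (r, a, 2, 25, 8), (r, a, 26, 25, 8), (r, a, 27, 25, 8), (u, u, 39, 25, 11), (u, u, 39, 25, 14), (u, u, 39, 25, 9), (u, u, 39, 27, 11), (u, u, 39, 27, 14), (u, u, 39, 27, 9), (u, u, 39, 29, 11), (u, u, 39, 29, 14), (u, u, 39, 29, 9)}
Keep only column(s) F, G, C (12 duplicate(s) eliminated): {(a, 25, a), (a, 25, u), (a, 27, u), (a, 29, u), (d, 25, u), (d, 27, u), (d, 29, u), (r, 25, a), (u, 25, u), (u, 27, u), (u, 29, u)}

{(a, 25, a), (a, 25, u), (a, 27, u), (a, 29, u), (d, 25, u), (d, 27, u), (d, 29, u), (r, 25, a), (u, 25, u), (u, 27, u), (u, 29, u)}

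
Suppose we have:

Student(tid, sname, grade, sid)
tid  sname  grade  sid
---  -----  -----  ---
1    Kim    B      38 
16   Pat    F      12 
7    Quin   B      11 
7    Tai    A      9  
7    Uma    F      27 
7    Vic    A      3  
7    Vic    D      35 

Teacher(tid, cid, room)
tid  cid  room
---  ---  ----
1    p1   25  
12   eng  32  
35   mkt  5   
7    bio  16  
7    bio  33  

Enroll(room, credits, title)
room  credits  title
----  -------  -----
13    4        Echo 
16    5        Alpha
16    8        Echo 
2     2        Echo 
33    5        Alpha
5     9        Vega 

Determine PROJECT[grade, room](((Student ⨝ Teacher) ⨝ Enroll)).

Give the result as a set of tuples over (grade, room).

Natural join on tid: {(1, Kim, B, 38, p1, 25), (7, Quin, B, 11, bio, 16), (7, Quin, B, 11, bio, 33), (7, Tai, A, 9, bio, 16), (7, Tai, A, 9, bio, 33), (7, Uma, F, 27, bio, 16), (7, Uma, F, 27, bio, 33), (7, Vic, A, 3, bio, 16), (7, Vic, A, 3, bio, 33), (7, Vic, D, 35, bio, 16), (7, Vic, D, 35, bio, 33)}
Natural join on room: {(7, Quin, B, 11, bio, 16, 5, Alpha), (7, Quin, B, 11, bio, 16, 8, Echo), (7, Quin, B, 11, bio, 33, 5, Alpha), (7, Tai, A, 9, bio, 16, 5, Alpha), (7, Tai, A, 9, bio, 16, 8, Echo), (7, Tai, A, 9, bio, 33, 5, Alpha), (7, Uma, F, 27, bio, 16, 5, Alpha), (7, Uma, F, 27, bio, 16, 8, Echo), (7, Uma, F, 27, bio, 33, 5, Alpha), (7, Vic, A, 3, bio, 16, 5, Alpha), (7, Vic, A, 3, bio, 16, 8, Echo), (7, Vic, A, 3, bio, 33, 5, Alpha), (7, Vic, D, 35, bio, 16, 5, Alpha), (7, Vic, D, 35, bio, 16, 8, Echo), (7, Vic, D, 35, bio, 33, 5, Alpha)}
Keep only column(s) grade, room (7 duplicate(s) eliminated): {(A, 16), (A, 33), (B, 16), (B, 33), (D, 16), (D, 33), (F, 16), (F, 33)}

{(A, 16), (A, 33), (B, 16), (B, 33), (D, 16), (D, 33), (F, 16), (F, 33)}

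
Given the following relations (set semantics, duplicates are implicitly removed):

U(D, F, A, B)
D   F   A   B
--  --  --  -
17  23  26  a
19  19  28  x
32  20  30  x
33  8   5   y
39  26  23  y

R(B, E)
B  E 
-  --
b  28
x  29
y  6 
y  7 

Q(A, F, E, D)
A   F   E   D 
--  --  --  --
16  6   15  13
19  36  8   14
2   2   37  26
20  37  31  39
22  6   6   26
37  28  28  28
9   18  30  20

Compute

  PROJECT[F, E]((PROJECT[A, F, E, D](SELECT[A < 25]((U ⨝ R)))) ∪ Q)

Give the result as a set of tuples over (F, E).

{(18, 30), (2, 37), (26, 6), (26, 7), (28, 28), (36, 8), (37, 31), (6, 15), (6, 6), (8, 6), (8, 7)}

Natural join on B: {(19, 19, 28, x, 29), (32, 20, 30, x, 29), (33, 8, 5, y, 6), (33, 8, 5, y, 7), (39, 26, 23, y, 6), (39, 26, 23, y, 7)}
Apply σ_{A < 25}; surviving tuples: {(33, 8, 5, y, 6), (33, 8, 5, y, 7), (39, 26, 23, y, 6), (39, 26, 23, y, 7)}
Projecting to A, F, E, D: {(23, 26, 6, 39), (23, 26, 7, 39), (5, 8, 6, 33), (5, 8, 7, 33)}
Taking the union: {(16, 6, 15, 13), (19, 36, 8, 14), (2, 2, 37, 26), (20, 37, 31, 39), (22, 6, 6, 26), (23, 26, 6, 39), (23, 26, 7, 39), (37, 28, 28, 28), (5, 8, 6, 33), (5, 8, 7, 33), (9, 18, 30, 20)}
Projecting to F, E: {(18, 30), (2, 37), (26, 6), (26, 7), (28, 28), (36, 8), (37, 31), (6, 15), (6, 6), (8, 6), (8, 7)}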